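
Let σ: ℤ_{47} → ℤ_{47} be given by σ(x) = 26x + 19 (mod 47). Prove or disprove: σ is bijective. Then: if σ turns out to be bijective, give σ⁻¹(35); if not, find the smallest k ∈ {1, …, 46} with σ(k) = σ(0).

If σ(x_1) = σ(x_2), then 26x_1 ≡ 26x_2 (mod 47). Because gcd(26, 47) = 1, we may cancel 26 to get x_1 ≡ x_2 (mod 47).
We now compute 26⁻¹ mod 47 explicitly. Euclid's algorithm: 47 = 1·26 + 21, 26 = 1·21 + 5, 21 = 4·5 + 1; back-substituting gives 1 = 38·26 − 21·47, so 26⁻¹ ≡ 38 (mod 47).
Then y ↦ 38(y − 19) is a two-sided inverse to σ, so every y ∈ ℤ_{47} has a preimage.
Hence σ is bijective.
Since σ is bijective, we compute σ⁻¹(35): solve 26x + 19 ≡ 35 (mod 47), i.e. 26x ≡ 16 (mod 47).
Multiplying by 26⁻¹ = 38 gives x ≡ 38·16 = 608 = 12·47 + 44 ≡ 44 (mod 47).
Check: σ(44) = 26·44 + 19 = 1163 = 24·47 + 35 ≡ 35 (mod 47).

44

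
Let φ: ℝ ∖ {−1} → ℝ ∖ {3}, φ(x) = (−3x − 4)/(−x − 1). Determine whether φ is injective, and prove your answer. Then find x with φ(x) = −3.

Suppose φ(s) = φ(t). Cross-multiplying: (−3s − 4)(−t − 1) = (−3t − 4)(−s − 1).
Expanding both sides and cancelling the symmetric terms leaves −1·(s − t) = 0. Since −1 ≠ 0, s = t. Hence φ is injective.
Solving φ(x) = −3: cross-multiplying gives −3x − 4 = −3(−x − 1), which rearranges to −6x = 7, so x = −7/6.

-7/6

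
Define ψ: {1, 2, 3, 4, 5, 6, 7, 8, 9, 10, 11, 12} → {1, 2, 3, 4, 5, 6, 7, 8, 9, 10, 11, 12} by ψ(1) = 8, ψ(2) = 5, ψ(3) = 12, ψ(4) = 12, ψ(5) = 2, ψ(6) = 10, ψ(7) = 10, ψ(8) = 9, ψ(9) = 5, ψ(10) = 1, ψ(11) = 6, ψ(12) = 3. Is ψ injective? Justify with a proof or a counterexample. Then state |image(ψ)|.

9

ψ(3) = 12 = ψ(4) with 3 ≠ 4, so ψ is not injective.
The image of ψ is {1, 2, 3, 5, 6, 8, 9, 10, 12}, which has 9 elements.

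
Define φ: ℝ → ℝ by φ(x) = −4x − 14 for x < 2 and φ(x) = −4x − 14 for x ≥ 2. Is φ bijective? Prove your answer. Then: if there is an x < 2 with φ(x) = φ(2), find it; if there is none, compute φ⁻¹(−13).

Both pieces are strictly decreasing (slopes −4 and −4), so each is injective on its own interval.
The left piece maps (−∞, 2) onto (−22, ∞); the right piece maps [2, ∞) onto (−∞, −22].
Since −22 = −22, the images partition ℝ: φ is injective and surjective, hence bijective.
Because the two images are disjoint, no x < 2 has φ(x) = φ(2), so we compute φ⁻¹(−13): −13 lies in (−22, ∞), so solve −4x − 14 = −13: x = (−13 + 14)/(−4) = −1/4.

-1/4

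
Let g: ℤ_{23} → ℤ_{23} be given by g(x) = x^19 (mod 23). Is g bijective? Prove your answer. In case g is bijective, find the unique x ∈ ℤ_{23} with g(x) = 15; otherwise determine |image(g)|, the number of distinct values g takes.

Since 23 is prime, the nonzero elements of ℤ_{23} form a cyclic group of order 22.
As gcd(19, 22) = 1, raising to the 19th power is a bijection on this group: if a^19 ≡ b^19 then (ab^{−1})^19 = 1, and the only element of order dividing gcd(19, 22) = 1 is 1, so a = b.
With g(0) = 0 this makes g injective on all of ℤ_{23}, hence bijective (finite equal-size domain and codomain). In particular g is bijective.
Since g is bijective, we find the preimage of 15. The inverse of x ↦ x^19 on (ℤ_{23})^× is x ↦ x^7, because 19·7 = 133 = 6·22 + 1 ≡ 1 (mod 22) and x^{22} = 1 for x ≠ 0 (Fermat). So g⁻¹(15) = 15^7 mod 23.
Repeated squaring mod 23: 15^1 ≡ 15, 15^2 ≡ 15² = 225 ≡ 18, 15^4 ≡ 18² = 324 ≡ 2. Since 7 = 4 + 2 + 1, 15^7 ≡ 2·18·15: 2·18 = 36 ≡ 13, then 13·15 = 195 ≡ 11. So 15^7 ≡ 11 (mod 23).
Hence g⁻¹(15) = 11.

11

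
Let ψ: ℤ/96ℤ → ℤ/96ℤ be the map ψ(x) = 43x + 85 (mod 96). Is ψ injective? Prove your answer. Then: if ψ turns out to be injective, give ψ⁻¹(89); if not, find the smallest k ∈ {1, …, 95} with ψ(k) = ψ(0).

If ψ(s) = ψ(t), then 43s ≡ 43t (mod 96). Because gcd(43, 96) = 1, we may cancel 43 to get s ≡ t (mod 96).
Thus ψ is injective.
We now compute 43⁻¹ mod 96 explicitly. Euclid's algorithm: 96 = 2·43 + 10, 43 = 4·10 + 3, 10 = 3·3 + 1; back-substituting gives 1 = 67·43 − 30·96, so 43⁻¹ ≡ 67 (mod 96).
Since ψ is injective, we find ψ⁻¹(89): we need 43x ≡ 89 − 85 ≡ 4 (mod 96). Using 43⁻¹ = 67: x ≡ 67·4 = 268 = 2·96 + 76, so x = 76.
Check: ψ(76) = 43·76 + 85 = 3353 = 34·96 + 89 ≡ 89 (mod 96).

76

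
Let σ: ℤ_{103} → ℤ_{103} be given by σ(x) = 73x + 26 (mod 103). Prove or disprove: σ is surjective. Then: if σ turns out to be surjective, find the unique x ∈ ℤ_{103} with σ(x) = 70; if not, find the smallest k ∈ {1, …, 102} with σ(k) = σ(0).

By definition, σ is surjective if every y in the codomain equals σ(x) for some x in the domain.
Since gcd(73, 103) = 1, 73 is invertible modulo 103. Euclid's algorithm: 103 = 1·73 + 30, 73 = 2·30 + 13, 30 = 2·13 + 4, 13 = 3·4 + 1; back-substituting gives 1 = 24·73 − 17·103, so 73⁻¹ ≡ 24 (mod 103).
Then y ↦ 24(y − 26) is a two-sided inverse to σ, so every y ∈ ℤ_{103} has a preimage.
Hence σ is surjective.
Since σ is surjective, we find σ⁻¹(70): we need 73x ≡ 70 − 26 ≡ 44 (mod 103). Using 73⁻¹ = 24: x ≡ 24·44 = 1056 = 10·103 + 26, so x = 26.
Check: σ(26) = 73·26 + 26 = 1924 = 18·103 + 70 ≡ 70 (mod 103).

26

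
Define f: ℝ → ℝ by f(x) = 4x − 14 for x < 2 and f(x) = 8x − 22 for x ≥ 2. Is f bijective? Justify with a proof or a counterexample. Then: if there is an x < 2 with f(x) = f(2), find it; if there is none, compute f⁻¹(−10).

Both pieces are strictly increasing (slopes 4 and 8), so each is injective on its own interval.
The left piece maps (−∞, 2) onto (−∞, −6); the right piece maps [2, ∞) onto [−6, ∞).
Since −6 = −6, the images partition ℝ: f is injective and surjective, hence bijective.
Because the two images are disjoint, no x < 2 has f(x) = f(2), so we compute f⁻¹(−10): −10 lies in (−∞, −6), so solve 4x − 14 = −10: x = (−10 + 14)/4 = 1.

1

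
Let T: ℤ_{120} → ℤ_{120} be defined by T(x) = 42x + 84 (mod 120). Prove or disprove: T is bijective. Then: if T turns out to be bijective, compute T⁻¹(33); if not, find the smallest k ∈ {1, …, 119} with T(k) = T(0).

We have gcd(42, 120) = 6 > 1. Taking u = 0 and v = 20: T(0) = 84 and T(20) = 42·20 + 84 = 924 ≡ 84 (mod 120).
So T(0) = T(20) while 0 ≠ 20, thus T is not injective, hence not bijective.
Since T is not bijective, we find the least positive k with T(k) = T(0): this means 42k ≡ 0 (mod 120), i.e. 120 ∣ 42k. Since gcd(42, 120) = 6, dividing through by 6 this holds exactly when 20 ∣ 7k, and as gcd(7, 20) = 1, exactly when 20 ∣ k.
The smallest positive such k is 20.

20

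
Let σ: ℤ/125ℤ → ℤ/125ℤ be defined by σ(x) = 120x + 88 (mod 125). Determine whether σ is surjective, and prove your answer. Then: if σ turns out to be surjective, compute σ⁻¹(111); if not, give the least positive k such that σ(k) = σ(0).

Since gcd(120, 125) = 5, we have 120x ≡ 0 (mod 5) for all x, so σ(x) ≡ 3 (mod 5).
But 0 ≢ 3 (mod 5), so 0 ∈ ℤ/125ℤ has no preimage. Thus σ is not surjective.
Since σ is not surjective, we find the least positive k with σ(k) = σ(0): this means 120k ≡ 0 (mod 125), i.e. 125 ∣ 120k. Since gcd(120, 125) = 5, dividing through by 5 this holds exactly when 25 ∣ 24k, and as gcd(24, 25) = 1, exactly when 25 ∣ k.
The smallest positive such k is 25.

25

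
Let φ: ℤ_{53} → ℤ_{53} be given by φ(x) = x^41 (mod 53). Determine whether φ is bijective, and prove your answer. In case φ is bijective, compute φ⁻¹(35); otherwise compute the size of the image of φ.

19

Since 53 is prime, the nonzero elements of ℤ_{53} form a cyclic group of order 52.
As gcd(41, 52) = 1, raising to the 41st power is a bijection on this group: if u^41 ≡ v^41 then (uv^{−1})^41 = 1, and the only element of order dividing gcd(41, 52) = 1 is 1, so u = v.
With φ(0) = 0 this makes φ injective on all of ℤ_{53}, hence bijective (finite equal-size domain and codomain). In particular φ is bijective.
Since φ is bijective, we find the preimage of 35. The inverse of x ↦ x^41 on (ℤ_{53})^× is x ↦ x^33, because 41·33 = 1353 = 26·52 + 1 ≡ 1 (mod 52) and x^{52} = 1 for x ≠ 0 (Fermat). So φ⁻¹(35) = 35^33 mod 53.
Repeated squaring mod 53: 35^1 ≡ 35, 35^2 ≡ 35² = 1225 ≡ 6, 35^4 ≡ 6² = 36, 35^8 ≡ 36² = 1296 ≡ 24, 35^16 ≡ 24² = 576 ≡ 46, 35^32 ≡ 46² = 2116 ≡ 49. Since 33 = 32 + 1, 35^33 ≡ 49·35: 49·35 = 1715 ≡ 19. So 35^33 ≡ 19 (mod 53).
Hence φ⁻¹(35) = 19.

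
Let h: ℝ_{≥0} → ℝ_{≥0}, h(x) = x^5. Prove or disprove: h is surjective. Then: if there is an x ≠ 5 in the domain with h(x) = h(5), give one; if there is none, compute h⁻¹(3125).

For any y ∈ ℝ_{≥0}, x = y^{1/5} ∈ ℝ_{≥0} gives h(x) = y, so h is surjective.
Since x ↦ x^5 is strictly increasing on ℝ_{≥0}, it is injective there, so no x ≠ 5 in the domain has h(x) = h(5). We therefore compute h⁻¹(3125) = 3125^{1/5} = 5 (indeed 5^5 = 3125).

5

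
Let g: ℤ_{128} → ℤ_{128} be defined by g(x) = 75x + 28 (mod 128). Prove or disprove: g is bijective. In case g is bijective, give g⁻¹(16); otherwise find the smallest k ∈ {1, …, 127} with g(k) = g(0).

92

Recall: g is injective if g(a) = g(b) implies a = b.
Suppose g(a) = g(b) in ℤ_{128}. Then 75a + 28 ≡ 75b + 28 (mod 128), therefore 75(a − b) ≡ 0 (mod 128).
Since gcd(75, 128) = 1, 75 is invertible modulo 128, therefore a − b ≡ 0 (mod 128), i.e. a = b.
We now compute 75⁻¹ mod 128 explicitly. Euclid's algorithm: 128 = 1·75 + 53, 75 = 1·53 + 22, 53 = 2·22 + 9, 22 = 2·9 + 4, 9 = 2·4 + 1; back-substituting gives 1 = 99·75 − 58·128, so 75⁻¹ ≡ 99 (mod 128).
For any y ∈ ℤ_{128}, x = 99(y − 28) mod 128 satisfies g(x) = 75·99(y − 28) + 28 ≡ y (since 75·99 ≡ 1 mod 128). So every y has a preimage.
Hence g is bijective.
Since g is bijective, we find g⁻¹(16): we need 75x ≡ 16 − 28 ≡ 116 (mod 128). Using 75⁻¹ = 99: x ≡ 99·116 = 11484 = 89·128 + 92, so x = 92.
Check: g(92) = 75·92 + 28 = 6928 = 54·128 + 16 ≡ 16 (mod 128).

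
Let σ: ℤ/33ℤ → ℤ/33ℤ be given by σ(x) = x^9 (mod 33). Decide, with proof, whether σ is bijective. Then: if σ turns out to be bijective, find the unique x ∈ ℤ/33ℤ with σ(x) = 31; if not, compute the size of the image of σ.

16

Computing x^9 mod 33 for each x (by repeated squaring, reducing mod 33 at every step), the values σ(0), σ(1), …, σ(32) are: 0, 1, 17, 15, 25, 20, 24, 19, 29, 27, 10, 11, 12, 28, 26, 3, 31, 2, 30, 7, 5, 21, 22, 23, 6, 4, 14, 9, 13, 8, 18, 16, 32.
Every element of ℤ/33ℤ appears exactly once in this list, so σ is a bijection, and in particular bijective.
Since σ is bijective, we read off the preimage of 31 from the same table: σ(16) = 31, so σ⁻¹(31) = 16.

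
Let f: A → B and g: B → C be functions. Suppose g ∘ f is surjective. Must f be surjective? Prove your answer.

not surjective

No. Take A = {1}, B = {1, 2, 3, 4}, C = {1}, f(a) = 1 for every a ∈ A, and g(b) = 1 for every b ∈ B.
Then g ∘ f is surjective onto {1}, but 4 ∈ B has no preimage under f, so f is not surjective.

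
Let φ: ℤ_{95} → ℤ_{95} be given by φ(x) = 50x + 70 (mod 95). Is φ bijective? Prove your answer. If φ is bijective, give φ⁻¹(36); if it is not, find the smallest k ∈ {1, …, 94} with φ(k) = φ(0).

19

We have gcd(50, 95) = 5 > 1. Taking x_1 = 0 and x_2 = 19: φ(0) = 70 and φ(19) = 50·19 + 70 = 1020 ≡ 70 (mod 95).
So φ(0) = φ(19) while 0 ≠ 19, therefore φ is not injective, hence not bijective.
Since φ is not bijective, we find the least positive k with φ(k) = φ(0): this means 50k ≡ 0 (mod 95), i.e. 95 ∣ 50k. Since gcd(50, 95) = 5, dividing through by 5 this holds exactly when 19 ∣ 10k, and as gcd(10, 19) = 1, exactly when 19 ∣ k.
The smallest positive such k is 19.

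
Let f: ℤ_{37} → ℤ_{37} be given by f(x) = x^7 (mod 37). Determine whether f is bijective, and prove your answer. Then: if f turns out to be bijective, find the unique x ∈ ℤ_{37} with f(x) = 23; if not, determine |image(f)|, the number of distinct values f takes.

14

Since 37 is prime, the nonzero elements of ℤ_{37} form a cyclic group of order 36.
As gcd(7, 36) = 1, raising to the 7th power is a bijection on this group: if s^7 ≡ t^7 then (st^{−1})^7 = 1, and the only element of order dividing gcd(7, 36) = 1 is 1, so s = t.
With f(0) = 0 this makes f injective on all of ℤ_{37}, hence bijective (finite equal-size domain and codomain). In particular f is bijective.
Since f is bijective, we find the preimage of 23. The inverse of x ↦ x^7 on (ℤ_{37})^× is x ↦ x^31, because 7·31 = 217 = 6·36 + 1 ≡ 1 (mod 36) and x^{36} = 1 for x ≠ 0 (Fermat). So f⁻¹(23) = 23^31 mod 37.
Repeated squaring mod 37: 23^1 ≡ 23, 23^2 ≡ 23² = 529 ≡ 11, 23^4 ≡ 11² = 121 ≡ 10, 23^8 ≡ 10² = 100 ≡ 26, 23^16 ≡ 26² = 676 ≡ 10. Since 31 = 16 + 8 + 4 + 2 + 1, 23^31 ≡ 10·26·10·11·23: 10·26 = 260 ≡ 1, then 1·10 = 10, then 10·11 = 110 ≡ 36, then 36·23 = 828 ≡ 14. So 23^31 ≡ 14 (mod 37).
Hence f⁻¹(23) = 14.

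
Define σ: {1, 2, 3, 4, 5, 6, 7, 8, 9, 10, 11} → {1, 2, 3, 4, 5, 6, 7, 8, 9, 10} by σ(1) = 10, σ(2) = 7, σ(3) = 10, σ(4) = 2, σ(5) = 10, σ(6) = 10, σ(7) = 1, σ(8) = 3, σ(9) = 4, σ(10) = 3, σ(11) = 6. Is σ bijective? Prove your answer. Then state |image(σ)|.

7

σ(1) = 10 = σ(3) with 1 ≠ 3, so σ is not injective, hence not bijective.
The image of σ is {1, 2, 3, 4, 6, 7, 10}, which has 7 elements.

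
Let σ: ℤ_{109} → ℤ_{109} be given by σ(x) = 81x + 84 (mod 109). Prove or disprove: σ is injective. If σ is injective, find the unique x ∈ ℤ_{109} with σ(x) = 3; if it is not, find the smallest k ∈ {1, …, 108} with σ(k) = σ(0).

108

Suppose σ(u) = σ(v) in ℤ_{109}. Then 81u + 84 ≡ 81v + 84 (mod 109), therefore 81(u − v) ≡ 0 (mod 109).
Since gcd(81, 109) = 1, 81 is invertible modulo 109, therefore u − v ≡ 0 (mod 109), i.e. u = v.
So σ is injective.
We now compute 81⁻¹ mod 109 explicitly. Euclid's algorithm: 109 = 1·81 + 28, 81 = 2·28 + 25, 28 = 1·25 + 3, 25 = 8·3 + 1; back-substituting gives 1 = 35·81 − 26·109, so 81⁻¹ ≡ 35 (mod 109).
Since σ is injective, we find σ⁻¹(3): we need 81x ≡ 3 − 84 ≡ 28 (mod 109). Using 81⁻¹ = 35: x ≡ 35·28 = 980 = 8·109 + 108, so x = 108.
Check: σ(108) = 81·108 + 84 = 8832 = 81·109 + 3 ≡ 3 (mod 109).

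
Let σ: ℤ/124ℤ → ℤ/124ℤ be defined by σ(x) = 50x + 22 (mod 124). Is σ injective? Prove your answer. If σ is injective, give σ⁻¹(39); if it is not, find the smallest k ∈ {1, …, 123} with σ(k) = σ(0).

62

Recall: injectivity means: for all x_1, x_2 in the domain, σ(x_1) = σ(x_2) implies x_1 = x_2.
We have gcd(50, 124) = 2 > 1. Taking x_1 = 0 and x_2 = 62: σ(0) = 22 and σ(62) = 50·62 + 22 = 3122 ≡ 22 (mod 124).
So σ(0) = σ(62) while 0 ≠ 62, therefore σ is not injective.
Since σ is not injective, we find the least positive k with σ(k) = σ(0): this means 50k ≡ 0 (mod 124), i.e. 124 ∣ 50k. Since gcd(50, 124) = 2, dividing through by 2 this holds exactly when 62 ∣ 25k, and as gcd(25, 62) = 1, exactly when 62 ∣ k.
The smallest positive such k is 62.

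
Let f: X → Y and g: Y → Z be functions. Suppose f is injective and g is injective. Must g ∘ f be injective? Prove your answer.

injective

Suppose (g ∘ f)(u) = (g ∘ f)(v), i.e. g(f(u)) = g(f(v)).
Since g is injective, f(u) = f(v). Since f is injective, u = v. Therefore g ∘ f is injective.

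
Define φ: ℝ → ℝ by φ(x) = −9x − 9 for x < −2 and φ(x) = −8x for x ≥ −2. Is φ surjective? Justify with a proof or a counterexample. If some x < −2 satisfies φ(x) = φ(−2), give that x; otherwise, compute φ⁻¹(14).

-25/9

Both pieces are strictly decreasing (slopes −9 and −8), so each is injective on its own interval.
The left piece maps (−∞, −2) onto (9, ∞); the right piece maps [−2, ∞) onto (−∞, 16].
The union (9, ∞) ∪ (−∞, 16] covers ℝ, so φ is surjective.
For the follow-up: the images overlap, so an x < −2 with φ(x) = φ(−2) exists. φ(−2) = 16; solving −9x − 9 = 16 for x < −2 gives x = (16 + 9)/(−9) = −25/9.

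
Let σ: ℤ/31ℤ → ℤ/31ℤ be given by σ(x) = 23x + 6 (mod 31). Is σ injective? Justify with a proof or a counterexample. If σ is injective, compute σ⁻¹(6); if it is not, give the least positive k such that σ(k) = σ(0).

Recall that injectivity means: for all s, t in the domain, σ(s) = σ(t) implies s = t.
Suppose σ(s) = σ(t) in ℤ/31ℤ. Then 23s + 6 ≡ 23t + 6 (mod 31), therefore 23(s − t) ≡ 0 (mod 31).
Since gcd(23, 31) = 1, 23 is invertible modulo 31, thus s − t ≡ 0 (mod 31), i.e. s = t.
Therefore σ is injective.
We now compute 23⁻¹ mod 31 explicitly. Euclid's algorithm: 31 = 1·23 + 8, 23 = 2·8 + 7, 8 = 1·7 + 1; back-substituting gives 1 = 27·23 − 20·31, so 23⁻¹ ≡ 27 (mod 31).
Since σ is injective, we compute σ⁻¹(6): solve 23x + 6 ≡ 6 (mod 31), i.e. 23x ≡ 0 (mod 31).
Multiplying by 23⁻¹ = 27 gives x ≡ 27·0 = 0 ≡ 0 (mod 31).
Check: σ(0) = 23·0 + 6 = 6 ≡ 6 (mod 31).

0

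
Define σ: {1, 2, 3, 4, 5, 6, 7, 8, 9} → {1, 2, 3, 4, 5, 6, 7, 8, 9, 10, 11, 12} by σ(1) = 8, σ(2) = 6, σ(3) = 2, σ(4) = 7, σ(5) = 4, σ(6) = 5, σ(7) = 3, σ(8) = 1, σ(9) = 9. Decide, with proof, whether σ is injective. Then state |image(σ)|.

9

The values σ(1), …, σ(9) are 8, 6, 2, 7, 4, 5, 3, 1, 9 — all distinct.
So σ(x_1) = σ(x_2) only when x_1 = x_2, and σ is injective.
The image of σ is {1, 2, 3, 4, 5, 6, 7, 8, 9}, which has 9 elements.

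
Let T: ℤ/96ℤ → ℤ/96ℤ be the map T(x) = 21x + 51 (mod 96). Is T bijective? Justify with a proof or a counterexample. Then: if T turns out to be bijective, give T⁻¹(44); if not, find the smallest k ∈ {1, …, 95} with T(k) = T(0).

32

Recall that T is injective if T(u) = T(v) implies u = v.
We have gcd(21, 96) = 3 > 1. Taking u = 0 and v = 32: T(0) = 51 and T(32) = 21·32 + 51 = 723 ≡ 51 (mod 96).
So T(0) = T(32) while 0 ≠ 32, so T is not injective, hence not bijective.
Since T is not bijective, we find the least positive k with T(k) = T(0): this means 21k ≡ 0 (mod 96), i.e. 96 ∣ 21k. Since gcd(21, 96) = 3, dividing through by 3 this holds exactly when 32 ∣ 7k, and as gcd(7, 32) = 1, exactly when 32 ∣ k.
The smallest positive such k is 32.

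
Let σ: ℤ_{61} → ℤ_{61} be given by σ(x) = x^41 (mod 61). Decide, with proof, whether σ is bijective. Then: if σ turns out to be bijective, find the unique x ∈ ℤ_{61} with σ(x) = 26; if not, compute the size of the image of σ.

Since 61 is prime, the nonzero elements of ℤ_{61} form a cyclic group of order 60.
As gcd(41, 60) = 1, raising to the 41st power is a bijection on this group: if x_1^41 ≡ x_2^41 then (x_1x_2^{−1})^41 = 1, and the only element of order dividing gcd(41, 60) = 1 is 1, so x_1 = x_2.
With σ(0) = 0 this makes σ injective on all of ℤ_{61}, hence bijective (finite equal-size domain and codomain). In particular σ is bijective.
Since σ is bijective, we find the preimage of 26. The inverse of x ↦ x^41 on (ℤ_{61})^× is x ↦ x^41, because 41·41 = 1681 = 28·60 + 1 ≡ 1 (mod 60) and x^{60} = 1 for x ≠ 0 (Fermat). So σ⁻¹(26) = 26^41 mod 61.
Repeated squaring mod 61: 26^1 ≡ 26, 26^2 ≡ 26² = 676 ≡ 5, 26^4 ≡ 5² = 25, 26^8 ≡ 25² = 625 ≡ 15, 26^16 ≡ 15² = 225 ≡ 42, 26^32 ≡ 42² = 1764 ≡ 56. Since 41 = 32 + 8 + 1, 26^41 ≡ 56·15·26: 56·15 = 840 ≡ 47, then 47·26 = 1222 ≡ 2. So 26^41 ≡ 2 (mod 61).
Hence σ⁻¹(26) = 2.

2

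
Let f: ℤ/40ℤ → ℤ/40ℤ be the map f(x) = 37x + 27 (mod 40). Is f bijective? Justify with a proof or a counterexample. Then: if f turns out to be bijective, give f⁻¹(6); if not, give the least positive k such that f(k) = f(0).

7

If f(x_1) = f(x_2), then 37x_1 ≡ 37x_2 (mod 40). Because gcd(37, 40) = 1, we may cancel 37 to get x_1 ≡ x_2 (mod 40).
We now compute 37⁻¹ mod 40 explicitly. Euclid's algorithm: 40 = 1·37 + 3, 37 = 12·3 + 1; back-substituting gives 1 = 13·37 − 12·40, so 37⁻¹ ≡ 13 (mod 40).
Then y ↦ 13(y − 27) is a two-sided inverse to f, so every y ∈ ℤ/40ℤ has a preimage.
Thus f is bijective.
Since f is bijective, we compute f⁻¹(6): solve 37x + 27 ≡ 6 (mod 40), i.e. 37x ≡ 19 (mod 40).
Multiplying by 37⁻¹ = 13 gives x ≡ 13·19 = 247 = 6·40 + 7 ≡ 7 (mod 40).
Check: f(7) = 37·7 + 27 = 286 = 7·40 + 6 ≡ 6 (mod 40).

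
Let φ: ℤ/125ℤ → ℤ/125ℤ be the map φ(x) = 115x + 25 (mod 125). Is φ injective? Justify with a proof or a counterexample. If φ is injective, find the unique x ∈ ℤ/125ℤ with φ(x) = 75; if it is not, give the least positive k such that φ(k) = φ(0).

25

We have gcd(115, 125) = 5 > 1. Taking x_1 = 0 and x_2 = 25: φ(0) = 25 and φ(25) = 115·25 + 25 = 2900 ≡ 25 (mod 125).
So φ(0) = φ(25) while 0 ≠ 25, therefore φ is not injective.
Since φ is not injective, we find the least positive k with φ(k) = φ(0): this means 115k ≡ 0 (mod 125), i.e. 125 ∣ 115k. Since gcd(115, 125) = 5, dividing through by 5 this holds exactly when 25 ∣ 23k, and as gcd(23, 25) = 1, exactly when 25 ∣ k.
The smallest positive such k is 25.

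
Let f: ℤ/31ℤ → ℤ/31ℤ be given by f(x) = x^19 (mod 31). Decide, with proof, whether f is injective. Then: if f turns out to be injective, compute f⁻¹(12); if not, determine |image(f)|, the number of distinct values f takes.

Since 31 is prime, the nonzero elements of ℤ/31ℤ form a cyclic group of order 30.
As gcd(19, 30) = 1, raising to the 19th power is a bijection on this group: if x_1^19 ≡ x_2^19 then (x_1x_2^{−1})^19 = 1, and the only element of order dividing gcd(19, 30) = 1 is 1, so x_1 = x_2.
With f(0) = 0 this makes f injective on all of ℤ/31ℤ, hence bijective (finite equal-size domain and codomain). In particular f is injective.
Since f is injective, we find the preimage of 12. The inverse of x ↦ x^19 on (ℤ/31ℤ)^× is x ↦ x^19, because 19·19 = 361 = 12·30 + 1 ≡ 1 (mod 30) and x^{30} = 1 for x ≠ 0 (Fermat). So f⁻¹(12) = 12^19 mod 31.
Repeated squaring mod 31: 12^1 ≡ 12, 12^2 ≡ 12² = 144 ≡ 20, 12^4 ≡ 20² = 400 ≡ 28, 12^8 ≡ 28² = 784 ≡ 9, 12^16 ≡ 9² = 81 ≡ 19. Since 19 = 16 + 2 + 1, 12^19 ≡ 19·20·12: 19·20 = 380 ≡ 8, then 8·12 = 96 ≡ 3. So 12^19 ≡ 3 (mod 31).
Hence f⁻¹(12) = 3.

3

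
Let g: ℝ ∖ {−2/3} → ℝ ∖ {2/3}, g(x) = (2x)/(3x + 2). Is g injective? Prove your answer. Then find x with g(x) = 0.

0

Suppose g(x_1) = g(x_2). Cross-multiplying: (2x_1)(3x_2 + 2) = (2x_2)(3x_1 + 2).
Expanding both sides and cancelling the symmetric terms leaves 4·(x_1 − x_2) = 0. Since 4 ≠ 0, x_1 = x_2. Therefore g is injective.
Solving g(x) = 0: cross-multiplying gives 2x = 0(3x + 2), which rearranges to 2x = 0, so x = 0.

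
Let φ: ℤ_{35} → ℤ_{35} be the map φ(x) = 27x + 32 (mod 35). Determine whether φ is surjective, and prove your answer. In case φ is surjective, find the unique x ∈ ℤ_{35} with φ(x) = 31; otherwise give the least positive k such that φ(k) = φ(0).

22

By definition, surjectivity means every element of the codomain has a preimage under φ.
Since gcd(27, 35) = 1, 27 is invertible modulo 35. Euclid's algorithm: 35 = 1·27 + 8, 27 = 3·8 + 3, 8 = 2·3 + 2, 3 = 1·2 + 1; back-substituting gives 1 = 13·27 − 10·35, so 27⁻¹ ≡ 13 (mod 35).
For any y ∈ ℤ_{35}, x = 13(y − 32) mod 35 satisfies φ(x) = 27·13(y − 32) + 32 ≡ y (since 27·13 ≡ 1 mod 35). So every y has a preimage.
Thus φ is surjective.
Since φ is surjective, we find φ⁻¹(31): we need 27x ≡ 31 − 32 ≡ 34 (mod 35). Using 27⁻¹ = 13: x ≡ 13·34 = 442 = 12·35 + 22, so x = 22.
Check: φ(22) = 27·22 + 32 = 626 = 17·35 + 31 ≡ 31 (mod 35).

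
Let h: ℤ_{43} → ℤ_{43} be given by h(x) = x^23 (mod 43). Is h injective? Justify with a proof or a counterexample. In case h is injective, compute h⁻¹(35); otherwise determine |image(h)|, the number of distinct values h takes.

Since 43 is prime, the nonzero elements of ℤ_{43} form a cyclic group of order 42.
As gcd(23, 42) = 1, raising to the 23rd power is a bijection on this group: if x_1^23 ≡ x_2^23 then (x_1x_2^{−1})^23 = 1, and the only element of order dividing gcd(23, 42) = 1 is 1, so x_1 = x_2.
With h(0) = 0 this makes h injective on all of ℤ_{43}, hence bijective (finite equal-size domain and codomain). In particular h is injective.
Since h is injective, we find the preimage of 35. The inverse of x ↦ x^23 on (ℤ_{43})^× is x ↦ x^11, because 23·11 = 253 = 6·42 + 1 ≡ 1 (mod 42) and x^{42} = 1 for x ≠ 0 (Fermat). So h⁻¹(35) = 35^11 mod 43.
Repeated squaring mod 43: 35^1 ≡ 35, 35^2 ≡ 35² = 1225 ≡ 21, 35^4 ≡ 21² = 441 ≡ 11, 35^8 ≡ 11² = 121 ≡ 35. Since 11 = 8 + 2 + 1, 35^11 ≡ 35·21·35: 35·21 = 735 ≡ 4, then 4·35 = 140 ≡ 11. So 35^11 ≡ 11 (mod 43).
Hence h⁻¹(35) = 11.

11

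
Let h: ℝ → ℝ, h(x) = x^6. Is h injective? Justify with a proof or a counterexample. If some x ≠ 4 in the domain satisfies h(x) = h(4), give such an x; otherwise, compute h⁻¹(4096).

-4

h(4) = 4096 = (−4)^6 = h(−4) (since 6 is even), with 4 ≠ −4. So h is not injective.
For the follow-up, such an x exists: taking x = −4 ∈ ℝ gives h(−4) = 4096 = h(4) with −4 ≠ 4.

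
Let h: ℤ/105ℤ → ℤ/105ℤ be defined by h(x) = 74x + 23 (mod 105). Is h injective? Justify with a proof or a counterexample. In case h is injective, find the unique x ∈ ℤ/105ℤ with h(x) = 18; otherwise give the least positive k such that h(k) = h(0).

95

If h(a) = h(b), then 74a ≡ 74b (mod 105). Because gcd(74, 105) = 1, we may cancel 74 to get a ≡ b (mod 105).
Hence h is injective.
We now compute 74⁻¹ mod 105 explicitly. Euclid's algorithm: 105 = 1·74 + 31, 74 = 2·31 + 12, 31 = 2·12 + 7, 12 = 1·7 + 5, 7 = 1·5 + 2, 5 = 2·2 + 1; back-substituting gives 1 = 44·74 − 31·105, so 74⁻¹ ≡ 44 (mod 105).
Since h is injective, we find h⁻¹(18): we need 74x ≡ 18 − 23 ≡ 100 (mod 105). Using 74⁻¹ = 44: x ≡ 44·100 = 4400 = 41·105 + 95, so x = 95.
Check: h(95) = 74·95 + 23 = 7053 = 67·105 + 18 ≡ 18 (mod 105).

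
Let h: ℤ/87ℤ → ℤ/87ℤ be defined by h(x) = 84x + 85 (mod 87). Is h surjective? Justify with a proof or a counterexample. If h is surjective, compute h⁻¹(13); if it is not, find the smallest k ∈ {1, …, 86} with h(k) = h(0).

29

Recall: h is surjective if every y in the codomain equals h(x) for some x in the domain.
Since gcd(84, 87) = 3, we have 84x ≡ 0 (mod 3) for all x, so h(x) ≡ 1 (mod 3).
But 0 ≢ 1 (mod 3), so 0 ∈ ℤ/87ℤ has no preimage. Thus h is not surjective.
Since h is not surjective, we find the least positive k with h(k) = h(0): this means 84k ≡ 0 (mod 87), i.e. 87 ∣ 84k. Since gcd(84, 87) = 3, dividing through by 3 this holds exactly when 29 ∣ 28k, and as gcd(28, 29) = 1, exactly when 29 ∣ k.
The smallest positive such k is 29.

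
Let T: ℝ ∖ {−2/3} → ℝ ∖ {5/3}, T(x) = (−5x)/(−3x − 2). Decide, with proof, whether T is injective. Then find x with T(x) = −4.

-8/17

Suppose T(x_1) = T(x_2). Cross-multiplying: (−5x_1)(−3x_2 − 2) = (−5x_2)(−3x_1 − 2).
Expanding both sides and cancelling the symmetric terms leaves 10·(x_1 − x_2) = 0. Since 10 ≠ 0, x_1 = x_2. Therefore T is injective.
Solving T(x) = −4: cross-multiplying gives −5x = −4(−3x − 2), which rearranges to −17x = 8, so x = −8/17.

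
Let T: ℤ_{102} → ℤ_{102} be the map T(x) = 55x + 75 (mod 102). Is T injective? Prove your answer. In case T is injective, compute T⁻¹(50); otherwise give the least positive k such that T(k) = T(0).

83

If T(a) = T(b), then 55a ≡ 55b (mod 102). Because gcd(55, 102) = 1, we may cancel 55 to get a ≡ b (mod 102).
Thus T is injective.
We now compute 55⁻¹ mod 102 explicitly. Euclid's algorithm: 102 = 1·55 + 47, 55 = 1·47 + 8, 47 = 5·8 + 7, 8 = 1·7 + 1; back-substituting gives 1 = 13·55 − 7·102, so 55⁻¹ ≡ 13 (mod 102).
Since T is injective, we compute T⁻¹(50): solve 55x + 75 ≡ 50 (mod 102), i.e. 55x ≡ 77 (mod 102).
Multiplying by 55⁻¹ = 13 gives x ≡ 13·77 = 1001 = 9·102 + 83 ≡ 83 (mod 102).
Check: T(83) = 55·83 + 75 = 4640 = 45·102 + 50 ≡ 50 (mod 102).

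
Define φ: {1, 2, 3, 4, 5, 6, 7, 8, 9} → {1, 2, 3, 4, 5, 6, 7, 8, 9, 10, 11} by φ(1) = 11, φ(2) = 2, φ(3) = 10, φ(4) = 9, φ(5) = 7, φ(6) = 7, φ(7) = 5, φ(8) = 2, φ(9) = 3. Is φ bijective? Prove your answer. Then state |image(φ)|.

7

φ(5) = 7 = φ(6) with 5 ≠ 6, so φ is not injective, hence not bijective.
The image of φ is {2, 3, 5, 7, 9, 10, 11}, which has 7 elements.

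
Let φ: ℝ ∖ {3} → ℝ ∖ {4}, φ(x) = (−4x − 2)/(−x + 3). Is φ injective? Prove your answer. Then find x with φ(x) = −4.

5/4

Suppose φ(s) = φ(t). Cross-multiplying: (−4s − 2)(−t + 3) = (−4t − 2)(−s + 3).
Expanding both sides and cancelling the symmetric terms leaves −14·(s − t) = 0. Since −14 ≠ 0, s = t. Thus φ is injective.
Solving φ(x) = −4: cross-multiplying gives −4x − 2 = −4(−x + 3), which rearranges to −8x = −10, so x = 5/4.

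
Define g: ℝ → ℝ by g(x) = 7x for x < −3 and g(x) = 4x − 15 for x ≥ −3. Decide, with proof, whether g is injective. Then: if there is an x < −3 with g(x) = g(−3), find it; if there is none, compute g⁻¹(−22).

Both pieces are strictly increasing (slopes 7 and 4), so each is injective on its own interval.
The left piece maps (−∞, −3) onto (−∞, −21); the right piece maps [−3, ∞) onto [−27, ∞).
These images overlap. In particular g(−3) = −27 (right piece), and solving 7x = −27 on the left piece gives x = −27/7 < −3.
So g(−27/7) = g(−3) with −27/7 ≠ −3, and g is not injective. This x = −27/7 is the requested value below −3.

-27/7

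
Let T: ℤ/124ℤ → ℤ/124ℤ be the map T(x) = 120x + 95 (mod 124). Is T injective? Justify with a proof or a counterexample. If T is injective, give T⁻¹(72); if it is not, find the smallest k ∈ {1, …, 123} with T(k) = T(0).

31

We have gcd(120, 124) = 4 > 1. Taking a = 0 and b = 31: T(0) = 95 and T(31) = 120·31 + 95 = 3815 ≡ 95 (mod 124).
So T(0) = T(31) while 0 ≠ 31, so T is not injective.
Since T is not injective, we find the least positive k with T(k) = T(0): this means 120k ≡ 0 (mod 124), i.e. 124 ∣ 120k. Since gcd(120, 124) = 4, dividing through by 4 this holds exactly when 31 ∣ 30k, and as gcd(30, 31) = 1, exactly when 31 ∣ k.
The smallest positive such k is 31.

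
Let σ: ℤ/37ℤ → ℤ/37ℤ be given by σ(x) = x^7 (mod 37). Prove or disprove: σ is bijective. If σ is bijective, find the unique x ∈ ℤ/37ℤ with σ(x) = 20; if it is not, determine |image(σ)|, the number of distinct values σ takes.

Since 37 is prime, the nonzero elements of ℤ/37ℤ form a cyclic group of order 36.
As gcd(7, 36) = 1, raising to the 7th power is a bijection on this group: if a^7 ≡ b^7 then (ab^{−1})^7 = 1, and the only element of order dividing gcd(7, 36) = 1 is 1, so a = b.
With σ(0) = 0 this makes σ injective on all of ℤ/37ℤ, hence bijective (finite equal-size domain and codomain). In particular σ is bijective.
Since σ is bijective, we find the preimage of 20. The inverse of x ↦ x^7 on (ℤ/37ℤ)^× is x ↦ x^31, because 7·31 = 217 = 6·36 + 1 ≡ 1 (mod 36) and x^{36} = 1 for x ≠ 0 (Fermat). So σ⁻¹(20) = 20^31 mod 37.
Repeated squaring mod 37: 20^1 ≡ 20, 20^2 ≡ 20² = 400 ≡ 30, 20^4 ≡ 30² = 900 ≡ 12, 20^8 ≡ 12² = 144 ≡ 33, 20^16 ≡ 33² = 1089 ≡ 16. Since 31 = 16 + 8 + 4 + 2 + 1, 20^31 ≡ 16·33·12·30·20: 16·33 = 528 ≡ 10, then 10·12 = 120 ≡ 9, then 9·30 = 270 ≡ 11, then 11·20 = 220 ≡ 35. So 20^31 ≡ 35 (mod 37).
Hence σ⁻¹(20) = 35.

35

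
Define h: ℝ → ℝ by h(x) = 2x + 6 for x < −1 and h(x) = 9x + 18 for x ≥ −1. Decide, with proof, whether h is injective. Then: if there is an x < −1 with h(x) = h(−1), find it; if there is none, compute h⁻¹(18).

0

Both pieces are strictly increasing (slopes 2 and 9), so each is injective on its own interval.
The left piece maps (−∞, −1) onto (−∞, 4); the right piece maps [−1, ∞) onto [9, ∞).
These images are disjoint, so no value is attained by both pieces. Therefore h is injective.
Because the two images are disjoint, no x < −1 has h(x) = h(−1), so we compute h⁻¹(18): 18 lies in [9, ∞), so solve 9x + 18 = 18: x = (18 − 18)/9 = 0.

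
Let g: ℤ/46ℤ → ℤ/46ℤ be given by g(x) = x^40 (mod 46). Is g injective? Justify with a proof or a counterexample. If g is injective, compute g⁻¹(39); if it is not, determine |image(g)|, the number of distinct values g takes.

g(22): Repeated squaring mod 46: 22^1 ≡ 22, 22^2 ≡ 22² = 484 ≡ 24, 22^4 ≡ 24² = 576 ≡ 24, 22^8 ≡ 24² = 576 ≡ 24, 22^16 ≡ 24² = 576 ≡ 24, 22^32 ≡ 24² = 576 ≡ 24. Since 40 = 32 + 8, 22^40 ≡ 24·24: 24·24 = 576 ≡ 24. So 22^40 ≡ 24 (mod 46).
g(24): Repeated squaring mod 46: 24^1 ≡ 24, 24^2 ≡ 24² = 576 ≡ 24, 24^4 ≡ 24² = 576 ≡ 24, 24^8 ≡ 24² = 576 ≡ 24, 24^16 ≡ 24² = 576 ≡ 24, 24^32 ≡ 24² = 576 ≡ 24. Since 40 = 32 + 8, 24^40 ≡ 24·24: 24·24 = 576 ≡ 24. So 24^40 ≡ 24 (mod 46).
So g(22) = g(24) = 24 while 22 ≠ 24, therefore g is not injective.
Since g is not injective, we determine |image(g)|. Computing x^40 mod 46 for each x (by repeated squaring, reducing mod 46 at every step), the values g(0), g(1), …, g(45) are: 0, 1, 36, 25, 8, 29, 26, 41, 12, 27, 32, 39, 16, 9, 4, 35, 18, 3, 6, 31, 2, 13, 24, 23, 24, 13, 2, 31, 6, 3, 18, 35, 4, 9, 16, 39, 32, 27, 12, 41, 26, 29, 8, 25, 36, 1.
The distinct values are {0, 1, 2, 3, 4, 6, 8, 9, 12, 13, 16, 18, 23, 24, 25, 26, 27, 29, 31, 32, 35, 36, 39, 41}; there are 24 of them.

24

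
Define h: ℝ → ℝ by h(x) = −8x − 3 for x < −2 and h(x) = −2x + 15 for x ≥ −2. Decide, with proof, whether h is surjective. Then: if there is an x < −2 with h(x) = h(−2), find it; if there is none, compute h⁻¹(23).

-11/4

Both pieces are strictly decreasing (slopes −8 and −2), so each is injective on its own interval.
The left piece maps (−∞, −2) onto (13, ∞); the right piece maps [−2, ∞) onto (−∞, 19].
The union (13, ∞) ∪ (−∞, 19] covers ℝ, so h is surjective.
For the follow-up: the images overlap, so an x < −2 with h(x) = h(−2) exists. h(−2) = 19; solving −8x − 3 = 19 for x < −2 gives x = (19 + 3)/(−8) = −11/4.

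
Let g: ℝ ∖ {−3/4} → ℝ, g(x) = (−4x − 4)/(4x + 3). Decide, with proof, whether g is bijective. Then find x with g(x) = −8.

If g(x) = −1, cross-multiplying gives 4(−4x − 4) = −4(4x + 3), which simplifies to −16 = −12 — false.  So −1 has no preimage and g is not surjective.
Therefore g is not bijective.
Solving g(x) = −8: cross-multiplying gives −4x − 4 = −8(4x + 3), which rearranges to 28x = −20, so x = −5/7.

-5/7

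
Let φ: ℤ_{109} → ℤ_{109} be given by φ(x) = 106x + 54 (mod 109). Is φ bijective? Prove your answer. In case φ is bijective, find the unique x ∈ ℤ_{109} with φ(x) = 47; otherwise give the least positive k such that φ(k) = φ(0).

75

Suppose φ(a) = φ(b) in ℤ_{109}. Then 106a + 54 ≡ 106b + 54 (mod 109), thus 106(a − b) ≡ 0 (mod 109).
Since gcd(106, 109) = 1, 106 is invertible modulo 109, therefore a − b ≡ 0 (mod 109), i.e. a = b.
We now compute 106⁻¹ mod 109 explicitly. Euclid's algorithm: 109 = 1·106 + 3, 106 = 35·3 + 1; back-substituting gives 1 = 36·106 − 35·109, so 106⁻¹ ≡ 36 (mod 109).
For any y ∈ ℤ_{109}, x = 36(y − 54) mod 109 satisfies φ(x) = 106·36(y − 54) + 54 ≡ y (since 106·36 ≡ 1 mod 109). So every y has a preimage.
Thus φ is bijective.
Since φ is bijective, we compute φ⁻¹(47): solve 106x + 54 ≡ 47 (mod 109), i.e. 106x ≡ 102 (mod 109).
Multiplying by 106⁻¹ = 36 gives x ≡ 36·102 = 3672 = 33·109 + 75 ≡ 75 (mod 109).
Check: φ(75) = 106·75 + 54 = 8004 = 73·109 + 47 ≡ 47 (mod 109).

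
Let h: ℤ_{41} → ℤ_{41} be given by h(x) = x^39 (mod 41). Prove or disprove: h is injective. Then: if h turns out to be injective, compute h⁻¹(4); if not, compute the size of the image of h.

Since 41 is prime, the nonzero elements of ℤ_{41} form a cyclic group of order 40.
As gcd(39, 40) = 1, raising to the 39th power is a bijection on this group: if x_1^39 ≡ x_2^39 then (x_1x_2^{−1})^39 = 1, and the only element of order dividing gcd(39, 40) = 1 is 1, so x_1 = x_2.
With h(0) = 0 this makes h injective on all of ℤ_{41}, hence bijective (finite equal-size domain and codomain). In particular h is injective.
Since h is injective, we find the preimage of 4. The inverse of x ↦ x^39 on (ℤ_{41})^× is x ↦ x^39, because 39·39 = 1521 = 38·40 + 1 ≡ 1 (mod 40) and x^{40} = 1 for x ≠ 0 (Fermat). So h⁻¹(4) = 4^39 mod 41.
Repeated squaring mod 41: 4^1 ≡ 4, 4^2 ≡ 4² = 16, 4^4 ≡ 16² = 256 ≡ 10, 4^8 ≡ 10² = 100 ≡ 18, 4^16 ≡ 18² = 324 ≡ 37, 4^32 ≡ 37² = 1369 ≡ 16. Since 39 = 32 + 4 + 2 + 1, 4^39 ≡ 16·10·16·4: 16·10 = 160 ≡ 37, then 37·16 = 592 ≡ 18, then 18·4 = 72 ≡ 31. So 4^39 ≡ 31 (mod 41).
Hence h⁻¹(4) = 31.

31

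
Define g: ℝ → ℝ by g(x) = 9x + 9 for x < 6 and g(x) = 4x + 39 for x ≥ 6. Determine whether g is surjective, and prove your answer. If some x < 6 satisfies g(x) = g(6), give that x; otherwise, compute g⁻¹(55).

Both pieces are strictly increasing (slopes 9 and 4), so each is injective on its own interval.
The left piece maps (−∞, 6) onto (−∞, 63); the right piece maps [6, ∞) onto [63, ∞).
These images together cover ℝ, so g is surjective.
Because the two images are disjoint, no x < 6 has g(x) = g(6), so we compute g⁻¹(55): 55 lies in (−∞, 63), so solve 9x + 9 = 55: x = (55 − 9)/9 = 46/9.

46/9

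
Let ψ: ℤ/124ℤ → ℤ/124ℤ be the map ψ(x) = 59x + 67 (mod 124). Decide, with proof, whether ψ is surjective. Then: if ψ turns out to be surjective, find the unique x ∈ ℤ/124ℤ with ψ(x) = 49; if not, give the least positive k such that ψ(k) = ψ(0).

6

Since gcd(59, 124) = 1, 59 is invertible modulo 124. Euclid's algorithm: 124 = 2·59 + 6, 59 = 9·6 + 5, 6 = 1·5 + 1; back-substituting gives 1 = 103·59 − 49·124, so 59⁻¹ ≡ 103 (mod 124).
Then y ↦ 103(y − 67) is a two-sided inverse to ψ, so every y ∈ ℤ/124ℤ has a preimage.
So ψ is surjective.
Since ψ is surjective, we compute ψ⁻¹(49): solve 59x + 67 ≡ 49 (mod 124), i.e. 59x ≡ 106 (mod 124).
Multiplying by 59⁻¹ = 103 gives x ≡ 103·106 = 10918 = 88·124 + 6 ≡ 6 (mod 124).
Check: ψ(6) = 59·6 + 67 = 421 = 3·124 + 49 ≡ 49 (mod 124).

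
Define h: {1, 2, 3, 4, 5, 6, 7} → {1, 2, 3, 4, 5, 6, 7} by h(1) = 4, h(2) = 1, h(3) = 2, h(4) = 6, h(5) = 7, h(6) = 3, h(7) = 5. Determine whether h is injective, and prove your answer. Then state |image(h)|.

7

The values h(1), …, h(7) are 4, 1, 2, 6, 7, 3, 5 — all distinct.
So h(x_1) = h(x_2) only when x_1 = x_2, and h is injective.
The image of h is {1, 2, 3, 4, 5, 6, 7}, which has 7 elements.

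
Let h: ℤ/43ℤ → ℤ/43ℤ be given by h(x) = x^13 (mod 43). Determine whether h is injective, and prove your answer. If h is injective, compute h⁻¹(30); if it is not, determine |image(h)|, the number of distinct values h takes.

26

Since 43 is prime, the nonzero elements of ℤ/43ℤ form a cyclic group of order 42.
As gcd(13, 42) = 1, raising to the 13th power is a bijection on this group: if a^13 ≡ b^13 then (ab^{−1})^13 = 1, and the only element of order dividing gcd(13, 42) = 1 is 1, so a = b.
With h(0) = 0 this makes h injective on all of ℤ/43ℤ, hence bijective (finite equal-size domain and codomain). In particular h is injective.
Since h is injective, we find the preimage of 30. The inverse of x ↦ x^13 on (ℤ/43ℤ)^× is x ↦ x^13, because 13·13 = 169 = 4·42 + 1 ≡ 1 (mod 42) and x^{42} = 1 for x ≠ 0 (Fermat). So h⁻¹(30) = 30^13 mod 43.
Repeated squaring mod 43: 30^1 ≡ 30, 30^2 ≡ 30² = 900 ≡ 40, 30^4 ≡ 40² = 1600 ≡ 9, 30^8 ≡ 9² = 81 ≡ 38. Since 13 = 8 + 4 + 1, 30^13 ≡ 38·9·30: 38·9 = 342 ≡ 41, then 41·30 = 1230 ≡ 26. So 30^13 ≡ 26 (mod 43).
Hence h⁻¹(30) = 26.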